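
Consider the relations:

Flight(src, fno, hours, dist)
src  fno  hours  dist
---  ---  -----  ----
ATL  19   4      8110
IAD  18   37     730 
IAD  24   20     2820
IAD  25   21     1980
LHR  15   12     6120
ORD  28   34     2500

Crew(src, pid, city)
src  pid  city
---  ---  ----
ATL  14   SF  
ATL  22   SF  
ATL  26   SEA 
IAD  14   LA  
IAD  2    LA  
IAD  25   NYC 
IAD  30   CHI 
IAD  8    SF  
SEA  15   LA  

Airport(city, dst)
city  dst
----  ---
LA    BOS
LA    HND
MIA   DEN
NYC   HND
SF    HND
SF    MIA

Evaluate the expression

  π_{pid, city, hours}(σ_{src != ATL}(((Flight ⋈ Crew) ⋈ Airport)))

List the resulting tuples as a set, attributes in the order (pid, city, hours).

{(14, LA, 20), (14, LA, 21), (14, LA, 37), (2, LA, 20), (2, LA, 21), (2, LA, 37), (25, NYC, 20), (25, NYC, 21), (25, NYC, 37), (8, SF, 20), (8, SF, 21), (8, SF, 37)}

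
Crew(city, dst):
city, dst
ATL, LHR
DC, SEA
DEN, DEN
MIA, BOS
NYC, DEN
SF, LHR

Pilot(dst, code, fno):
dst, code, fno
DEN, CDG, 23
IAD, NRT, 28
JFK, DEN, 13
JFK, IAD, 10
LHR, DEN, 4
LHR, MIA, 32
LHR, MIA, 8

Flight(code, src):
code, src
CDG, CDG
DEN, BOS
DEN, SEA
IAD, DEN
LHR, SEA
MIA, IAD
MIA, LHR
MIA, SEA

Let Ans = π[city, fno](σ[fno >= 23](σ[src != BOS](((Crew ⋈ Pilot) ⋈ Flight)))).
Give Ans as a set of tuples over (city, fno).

{(ATL, 32), (DEN, 23), (NYC, 23), (SF, 32)}

Natural join on dst: {(ATL, LHR, DEN, 4), (ATL, LHR, MIA, 32), (ATL, LHR, MIA, 8), (DEN, DEN, CDG, 23), (NYC, DEN, CDG, 23), (SF, LHR, DEN, 4), (SF, LHR, MIA, 32), (SF, LHR, MIA, 8)}
Natural join on code: {(ATL, LHR, DEN, 4, BOS), (ATL, LHR, DEN, 4, SEA), (ATL, LHR, MIA, 32, IAD), (ATL, LHR, MIA, 32, LHR), (ATL, LHR, MIA, 32, SEA), (ATL, LHR, MIA, 8, IAD), (ATL, LHR, MIA, 8, LHR), (ATL, LHR, MIA, 8, SEA), (DEN, DEN, CDG, 23, CDG), (NYC, DEN, CDG, 23, CDG), (SF, LHR, DEN, 4, BOS), (SF, LHR, DEN, 4, SEA), (SF, LHR, MIA, 32, IAD), (SF, LHR, MIA, 32, LHR), (SF, LHR, MIA, 32, SEA), (SF, LHR, MIA, 8, IAD), (SF, LHR, MIA, 8, LHR), (SF, LHR, MIA, 8, SEA)}
Filtering on src != BOS leaves {(ATL, LHR, DEN, 4, SEA), (ATL, LHR, MIA, 32, IAD), (ATL, LHR, MIA, 32, LHR), (ATL, LHR, MIA, 32, SEA), (ATL, LHR, MIA, 8, IAD), (ATL, LHR, MIA, 8, LHR), (ATL, LHR, MIA, 8, SEA), (DEN, DEN, CDG, 23, CDG), (NYC, DEN, CDG, 23, CDG), (SF, LHR, DEN, 4, SEA), (SF, LHR, MIA, 32, IAD), (SF, LHR, MIA, 32, LHR), (SF, LHR, MIA, 32, SEA), (SF, LHR, MIA, 8, IAD), (SF, LHR, MIA, 8, LHR), (SF, LHR, MIA, 8, SEA)}.
Filtering on fno >= 23 leaves {(ATL, LHR, MIA, 32, IAD), (ATL, LHR, MIA, 32, LHR), (ATL, LHR, MIA, 32, SEA), (DEN, DEN, CDG, 23, CDG), (NYC, DEN, CDG, 23, CDG), (SF, LHR, MIA, 32, IAD), (SF, LHR, MIA, 32, LHR), (SF, LHR, MIA, 32, SEA)}.
π_{city, fno} gives {(ATL, 32), (DEN, 23), (NYC, 23), (SF, 32)} (4 duplicate(s) eliminated).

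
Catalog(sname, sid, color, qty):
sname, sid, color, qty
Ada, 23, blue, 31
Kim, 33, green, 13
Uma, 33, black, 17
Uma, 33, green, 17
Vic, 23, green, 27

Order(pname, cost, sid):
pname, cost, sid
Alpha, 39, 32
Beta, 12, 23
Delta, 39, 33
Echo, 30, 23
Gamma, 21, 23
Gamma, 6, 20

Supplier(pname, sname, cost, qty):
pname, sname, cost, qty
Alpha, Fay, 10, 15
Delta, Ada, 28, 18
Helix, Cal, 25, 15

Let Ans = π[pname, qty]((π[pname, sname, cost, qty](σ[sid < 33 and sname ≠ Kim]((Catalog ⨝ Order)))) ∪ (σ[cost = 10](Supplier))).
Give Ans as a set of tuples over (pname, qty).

{(Alpha, 15), (Beta, 27), (Beta, 31), (Echo, 27), (Echo, 31), (Gamma, 27), (Gamma, 31)}

Catalog ⋈ Order (natural join on sid): {(Ada, 23, blue, 31, Beta, 12), (Ada, 23, blue, 31, Echo, 30), (Ada, 23, blue, 31, Gamma, 21), (Kim, 33, green, 13, Delta, 39), (Uma, 33, black, 17, Delta, 39), (Uma, 33, green, 17, Delta, 39), (Vic, 23, green, 27, Beta, 12), (Vic, 23, green, 27, Echo, 30), (Vic, 23, green, 27, Gamma, 21)}
Filtering on sid < 33 and sname ≠ Kim leaves {(Ada, 23, blue, 31, Beta, 12), (Ada, 23, blue, 31, Echo, 30), (Ada, 23, blue, 31, Gamma, 21), (Vic, 23, green, 27, Beta, 12), (Vic, 23, green, 27, Echo, 30), (Vic, 23, green, 27, Gamma, 21)}.
Projecting to pname, sname, cost, qty: {(Beta, Ada, 12, 31), (Beta, Vic, 12, 27), (Echo, Ada, 30, 31), (Echo, Vic, 30, 27), (Gamma, Ada, 21, 31), (Gamma, Vic, 21, 27)}
Filtering on cost = 10 leaves {(Alpha, Fay, 10, 15)}.
Union: {(Beta, Ada, 12, 31), (Beta, Vic, 12, 27), (Echo, Ada, 30, 31), (Echo, Vic, 30, 27), (Gamma, Ada, 21, 31), (Gamma, Vic, 21, 27)} with {(Alpha, Fay, 10, 15)} → {(Alpha, Fay, 10, 15), (Beta, Ada, 12, 31), (Beta, Vic, 12, 27), (Echo, Ada, 30, 31), (Echo, Vic, 30, 27), (Gamma, Ada, 21, 31), (Gamma, Vic, 21, 27)}
Projecting to pname, qty: {(Alpha, 15), (Beta, 27), (Beta, 31), (Echo, 27), (Echo, 31), (Gamma, 27), (Gamma, 31)}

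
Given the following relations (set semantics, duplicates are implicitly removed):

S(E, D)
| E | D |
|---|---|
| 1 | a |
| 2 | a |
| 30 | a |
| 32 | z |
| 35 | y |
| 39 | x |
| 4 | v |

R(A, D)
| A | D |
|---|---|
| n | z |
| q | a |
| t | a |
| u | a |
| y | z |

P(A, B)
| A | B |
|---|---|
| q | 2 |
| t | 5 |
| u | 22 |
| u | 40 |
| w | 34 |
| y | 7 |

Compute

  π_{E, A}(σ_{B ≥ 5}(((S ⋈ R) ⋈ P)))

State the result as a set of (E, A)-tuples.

{(1, t), (1, u), (2, t), (2, u), (30, t), (30, u), (32, y)}

S ⋈ R (natural join on D): {(1, a, q), (1, a, t), (1, a, u), (2, a, q), (2, a, t), (2, a, u), (30, a, q), (30, a, t), (30, a, u), (32, z, n), (32, z, y)}
(S ⋈ R) ⋈ P (natural join on A): {(1, a, q, 2), (1, a, t, 5), (1, a, u, 22), (1, a, u, 40), (2, a, q, 2), (2, a, t, 5), (2, a, u, 22), (2, a, u, 40), (30, a, q, 2), (30, a, t, 5), (30, a, u, 22), (30, a, u, 40), (32, z, y, 7)}
Filtering on B ≥ 5 leaves {(1, a, t, 5), (1, a, u, 22), (1, a, u, 40), (2, a, t, 5), (2, a, u, 22), (2, a, u, 40), (30, a, t, 5), (30, a, u, 22), (30, a, u, 40), (32, z, y, 7)}.
Projecting to E, A (3 duplicate(s) eliminated): {(1, t), (1, u), (2, t), (2, u), (30, t), (30, u), (32, y)}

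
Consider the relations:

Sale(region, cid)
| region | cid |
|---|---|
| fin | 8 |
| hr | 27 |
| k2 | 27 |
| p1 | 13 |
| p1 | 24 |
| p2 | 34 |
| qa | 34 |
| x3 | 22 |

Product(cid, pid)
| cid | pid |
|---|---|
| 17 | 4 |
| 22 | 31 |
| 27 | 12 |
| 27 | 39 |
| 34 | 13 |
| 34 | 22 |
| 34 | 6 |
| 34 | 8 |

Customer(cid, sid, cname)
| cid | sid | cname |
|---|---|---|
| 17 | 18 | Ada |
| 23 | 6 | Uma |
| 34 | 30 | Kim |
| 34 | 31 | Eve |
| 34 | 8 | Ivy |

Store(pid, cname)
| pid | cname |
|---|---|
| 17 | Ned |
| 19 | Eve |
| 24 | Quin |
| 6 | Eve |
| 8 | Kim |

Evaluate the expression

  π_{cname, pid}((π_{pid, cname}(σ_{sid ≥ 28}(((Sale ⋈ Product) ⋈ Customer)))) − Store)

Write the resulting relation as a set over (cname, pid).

Sale ⋈ Product (natural join on cid): {(hr, 27, 12), (hr, 27, 39), (k2, 27, 12), (k2, 27, 39), (p2, 34, 13), (p2, 34, 22), (p2, 34, 6), (p2, 34, 8), (qa, 34, 13), (qa, 34, 22), (qa, 34, 6), (qa, 34, 8), (x3, 22, 31)}
(Sale ⋈ Product) ⋈ Customer (natural join on cid): {(p2, 34, 13, 30, Kim), (p2, 34, 13, 31, Eve), (p2, 34, 13, 8, Ivy), (p2, 34, 22, 30, Kim), (p2, 34, 22, 31, Eve), (p2, 34, 22, 8, Ivy), (p2, 34, 6, 30, Kim), (p2, 34, 6, 31, Eve), (p2, 34, 6, 8, Ivy), (p2, 34, 8, 30, Kim), (p2, 34, 8, 31, Eve), (p2, 34, 8, 8, Ivy), (qa, 34, 13, 30, Kim), (qa, 34, 13, 31, Eve), (qa, 34, 13, 8, Ivy), (qa, 34, 22, 30, Kim), (qa, 34, 22, 31, Eve), (qa, 34, 22, 8, Ivy), (qa, 34, 6, 30, Kim), (qa, 34, 6, 31, Eve), (qa, 34, 6, 8, Ivy), (qa, 34, 8, 30, Kim), (qa, 34, 8, 31, Eve), (qa, 34, 8, 8, Ivy)}
Filtering on sid ≥ 28 leaves {(p2, 34, 13, 30, Kim), (p2, 34, 13, 31, Eve), (p2, 34, 22, 30, Kim), (p2, 34, 22, 31, Eve), (p2, 34, 6, 30, Kim), (p2, 34, 6, 31, Eve), (p2, 34, 8, 30, Kim), (p2, 34, 8, 31, Eve), (qa, 34, 13, 30, Kim), (qa, 34, 13, 31, Eve), (qa, 34, 22, 30, Kim), (qa, 34, 22, 31, Eve), (qa, 34, 6, 30, Kim), (qa, 34, 6, 31, Eve), (qa, 34, 8, 30, Kim), (qa, 34, 8, 31, Eve)}.
π_{pid, cname} gives {(13, Eve), (13, Kim), (22, Eve), (22, Kim), (6, Eve), (6, Kim), (8, Eve), (8, Kim)} (8 duplicate(s) eliminated).
Difference: {(13, Eve), (13, Kim), (22, Eve), (22, Kim), (6, Eve), (6, Kim), (8, Eve), (8, Kim)} with {(17, Ned), (19, Eve), (24, Quin), (6, Eve), (8, Kim)} → {(13, Eve), (13, Kim), (22, Eve), (22, Kim), (6, Kim), (8, Eve)}
π_{cname, pid} gives {(Eve, 13), (Eve, 22), (Eve, 8), (Kim, 13), (Kim, 22), (Kim, 6)}.

{(Eve, 13), (Eve, 22), (Eve, 8), (Kim, 13), (Kim, 22), (Kim, 6)}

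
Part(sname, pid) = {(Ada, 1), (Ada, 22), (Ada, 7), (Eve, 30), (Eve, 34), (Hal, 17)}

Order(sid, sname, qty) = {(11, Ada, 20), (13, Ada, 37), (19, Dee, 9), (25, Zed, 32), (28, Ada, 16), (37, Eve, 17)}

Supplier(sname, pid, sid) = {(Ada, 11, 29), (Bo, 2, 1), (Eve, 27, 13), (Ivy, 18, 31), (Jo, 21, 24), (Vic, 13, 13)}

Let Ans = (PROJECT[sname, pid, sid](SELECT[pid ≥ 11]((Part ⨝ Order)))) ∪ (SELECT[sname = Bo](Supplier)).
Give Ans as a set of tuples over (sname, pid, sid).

{(Ada, 22, 11), (Ada, 22, 13), (Ada, 22, 28), (Bo, 2, 1), (Eve, 30, 37), (Eve, 34, 37)}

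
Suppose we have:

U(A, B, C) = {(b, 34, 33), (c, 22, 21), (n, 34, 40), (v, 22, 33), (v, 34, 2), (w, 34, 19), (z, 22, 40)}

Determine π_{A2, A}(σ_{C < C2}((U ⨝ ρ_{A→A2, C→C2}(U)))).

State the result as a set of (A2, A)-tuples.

ρ[A→A2, C→C2]: schema becomes (A2, B, C2); tuples unchanged.
Natural join on B: {(b, 34, 33, b, 33), (b, 34, 33, n, 40), (b, 34, 33, v, 2), (b, 34, 33, w, 19), (c, 22, 21, c, 21), (c, 22, 21, v, 33), (c, 22, 21, z, 40), (n, 34, 40, b, 33), (n, 34, 40, n, 40), (n, 34, 40, v, 2), (n, 34, 40, w, 19), (v, 22, 33, c, 21), (v, 22, 33, v, 33), (v, 22, 33, z, 40), (v, 34, 2, b, 33), (v, 34, 2, n, 40), (v, 34, 2, v, 2), (v, 34, 2, w, 19), (w, 34, 19, b, 33), (w, 34, 19, n, 40), (w, 34, 19, v, 2), (w, 34, 19, w, 19), (z, 22, 40, c, 21), (z, 22, 40, v, 33), (z, 22, 40, z, 40)}
σ[C < C2]: keep tuples satisfying C < C2 → {(b, 34, 33, n, 40), (c, 22, 21, v, 33), (c, 22, 21, z, 40), (v, 22, 33, z, 40), (v, 34, 2, b, 33), (v, 34, 2, n, 40), (v, 34, 2, w, 19), (w, 34, 19, b, 33), (w, 34, 19, n, 40)}
Projecting to A2, A: {(b, v), (b, w), (n, b), (n, v), (n, w), (v, c), (w, v), (z, c), (z, v)}

{(b, v), (b, w), (n, b), (n, v), (n, w), (v, c), (w, v), (z, c), (z, v)}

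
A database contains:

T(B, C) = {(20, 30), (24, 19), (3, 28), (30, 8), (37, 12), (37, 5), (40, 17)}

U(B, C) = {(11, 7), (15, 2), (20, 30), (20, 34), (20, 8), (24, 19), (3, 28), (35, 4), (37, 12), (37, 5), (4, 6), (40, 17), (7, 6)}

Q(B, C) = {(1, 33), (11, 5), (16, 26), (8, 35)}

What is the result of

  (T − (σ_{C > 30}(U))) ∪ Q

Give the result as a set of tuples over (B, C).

{(1, 33), (11, 5), (16, 26), (20, 30), (24, 19), (3, 28), (30, 8), (37, 12), (37, 5), (40, 17), (8, 35)}

Apply σ_{C > 30}; surviving tuples: {(20, 34)}
Difference: {(20, 30), (24, 19), (3, 28), (30, 8), (37, 12), (37, 5), (40, 17)} with {(20, 34)} → {(20, 30), (24, 19), (3, 28), (30, 8), (37, 12), (37, 5), (40, 17)}
Union: {(20, 30), (24, 19), (3, 28), (30, 8), (37, 12), (37, 5), (40, 17)} with {(1, 33), (11, 5), (16, 26), (8, 35)} → {(1, 33), (11, 5), (16, 26), (20, 30), (24, 19), (3, 28), (30, 8), (37, 12), (37, 5), (40, 17), (8, 35)}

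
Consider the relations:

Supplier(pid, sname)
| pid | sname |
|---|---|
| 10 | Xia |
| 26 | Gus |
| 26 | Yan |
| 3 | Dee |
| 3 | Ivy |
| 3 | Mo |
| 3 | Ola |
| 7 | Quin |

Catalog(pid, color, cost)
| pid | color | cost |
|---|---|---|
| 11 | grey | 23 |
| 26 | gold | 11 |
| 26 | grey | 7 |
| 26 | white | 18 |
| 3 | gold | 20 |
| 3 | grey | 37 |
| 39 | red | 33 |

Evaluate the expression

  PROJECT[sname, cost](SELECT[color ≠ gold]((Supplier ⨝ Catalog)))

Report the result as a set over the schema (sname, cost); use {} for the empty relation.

{(Dee, 37), (Gus, 18), (Gus, 7), (Ivy, 37), (Mo, 37), (Ola, 37), (Yan, 18), (Yan, 7)}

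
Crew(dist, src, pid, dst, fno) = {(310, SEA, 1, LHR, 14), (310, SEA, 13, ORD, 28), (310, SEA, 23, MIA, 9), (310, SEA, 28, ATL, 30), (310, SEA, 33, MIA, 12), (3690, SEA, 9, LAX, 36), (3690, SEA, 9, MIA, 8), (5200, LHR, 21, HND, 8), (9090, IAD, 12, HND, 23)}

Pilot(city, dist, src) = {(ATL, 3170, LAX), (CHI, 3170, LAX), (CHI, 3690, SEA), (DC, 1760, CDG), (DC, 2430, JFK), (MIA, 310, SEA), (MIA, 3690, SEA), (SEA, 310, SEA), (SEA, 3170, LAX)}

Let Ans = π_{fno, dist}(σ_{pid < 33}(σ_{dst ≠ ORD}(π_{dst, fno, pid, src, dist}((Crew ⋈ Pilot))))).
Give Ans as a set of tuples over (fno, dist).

Joining Crew and Pilot on dist, src yields {(310, SEA, 1, LHR, 14, MIA), (310, SEA, 1, LHR, 14, SEA), (310, SEA, 13, ORD, 28, MIA), (310, SEA, 13, ORD, 28, SEA), (310, SEA, 23, MIA, 9, MIA), (310, SEA, 23, MIA, 9, SEA), (310, SEA, 28, ATL, 30, MIA), (310, SEA, 28, ATL, 30, SEA), (310, SEA, 33, MIA, 12, MIA), (310, SEA, 33, MIA, 12, SEA), (3690, SEA, 9, LAX, 36, CHI), (3690, SEA, 9, LAX, 36, MIA), (3690, SEA, 9, MIA, 8, CHI), (3690, SEA, 9, MIA, 8, MIA)}.
Projecting to dst, fno, pid, src, dist (7 duplicate(s) eliminated): {(ATL, 30, 28, SEA, 310), (LAX, 36, 9, SEA, 3690), (LHR, 14, 1, SEA, 310), (MIA, 12, 33, SEA, 310), (MIA, 8, 9, SEA, 3690), (MIA, 9, 23, SEA, 310), (ORD, 28, 13, SEA, 310)}
Filtering on dst ≠ ORD leaves {(ATL, 30, 28, SEA, 310), (LAX, 36, 9, SEA, 3690), (LHR, 14, 1, SEA, 310), (MIA, 12, 33, SEA, 310), (MIA, 8, 9, SEA, 3690), (MIA, 9, 23, SEA, 310)}.
Filtering on pid < 33 leaves {(ATL, 30, 28, SEA, 310), (LAX, 36, 9, SEA, 3690), (LHR, 14, 1, SEA, 310), (MIA, 8, 9, SEA, 3690), (MIA, 9, 23, SEA, 310)}.
Projecting to fno, dist: {(14, 310), (30, 310), (36, 3690), (8, 3690), (9, 310)}

{(14, 310), (30, 310), (36, 3690), (8, 3690), (9, 310)}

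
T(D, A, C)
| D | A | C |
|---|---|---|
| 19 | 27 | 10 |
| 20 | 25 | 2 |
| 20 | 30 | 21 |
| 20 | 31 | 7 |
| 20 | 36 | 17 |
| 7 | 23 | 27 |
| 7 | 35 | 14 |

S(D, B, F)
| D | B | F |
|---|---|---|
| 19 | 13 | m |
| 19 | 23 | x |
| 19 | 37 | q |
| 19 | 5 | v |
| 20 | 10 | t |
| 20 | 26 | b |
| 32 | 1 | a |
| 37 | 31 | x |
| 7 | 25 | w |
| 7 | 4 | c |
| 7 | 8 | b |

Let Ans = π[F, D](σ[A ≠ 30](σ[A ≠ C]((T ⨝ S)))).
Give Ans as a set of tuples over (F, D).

Natural join on D: {(19, 27, 10, 13, m), (19, 27, 10, 23, x), (19, 27, 10, 37, q), (19, 27, 10, 5, v), (20, 25, 2, 10, t), (20, 25, 2, 26, b), (20, 30, 21, 10, t), (20, 30, 21, 26, b), (20, 31, 7, 10, t), (20, 31, 7, 26, b), (20, 36, 17, 10, t), (20, 36, 17, 26, b), (7, 23, 27, 25, w), (7, 23, 27, 4, c), (7, 23, 27, 8, b), (7, 35, 14, 25, w), (7, 35, 14, 4, c), (7, 35, 14, 8, b)}
Selection A ≠ C: {(19, 27, 10, 13, m), (19, 27, 10, 23, x), (19, 27, 10, 37, q), (19, 27, 10, 5, v), (20, 25, 2, 10, t), (20, 25, 2, 26, b), (20, 30, 21, 10, t), (20, 30, 21, 26, b), (20, 31, 7, 10, t), (20, 31, 7, 26, b), (20, 36, 17, 10, t), (20, 36, 17, 26, b), (7, 23, 27, 25, w), (7, 23, 27, 4, c), (7, 23, 27, 8, b), (7, 35, 14, 25, w), (7, 35, 14, 4, c), (7, 35, 14, 8, b)}
Selection A ≠ 30: {(19, 27, 10, 13, m), (19, 27, 10, 23, x), (19, 27, 10, 37, q), (19, 27, 10, 5, v), (20, 25, 2, 10, t), (20, 25, 2, 26, b), (20, 31, 7, 10, t), (20, 31, 7, 26, b), (20, 36, 17, 10, t), (20, 36, 17, 26, b), (7, 23, 27, 25, w), (7, 23, 27, 4, c), (7, 23, 27, 8, b), (7, 35, 14, 25, w), (7, 35, 14, 4, c), (7, 35, 14, 8, b)}
π_{F, D} gives {(b, 20), (b, 7), (c, 7), (m, 19), (q, 19), (t, 20), (v, 19), (w, 7), (x, 19)} (7 duplicate(s) eliminated).

{(b, 20), (b, 7), (c, 7), (m, 19), (q, 19), (t, 20), (v, 19), (w, 7), (x, 19)}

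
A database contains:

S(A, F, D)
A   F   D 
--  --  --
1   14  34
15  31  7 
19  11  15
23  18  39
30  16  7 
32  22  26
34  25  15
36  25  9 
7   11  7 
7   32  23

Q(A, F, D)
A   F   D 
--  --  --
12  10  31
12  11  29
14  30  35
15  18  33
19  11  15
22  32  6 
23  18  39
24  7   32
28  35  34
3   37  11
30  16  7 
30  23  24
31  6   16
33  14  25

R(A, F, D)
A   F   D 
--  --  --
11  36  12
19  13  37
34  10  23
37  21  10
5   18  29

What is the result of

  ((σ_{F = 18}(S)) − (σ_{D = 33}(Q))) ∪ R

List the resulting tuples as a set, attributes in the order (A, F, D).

{(11, 36, 12), (19, 13, 37), (23, 18, 39), (34, 10, 23), (37, 21, 10), (5, 18, 29)}

Apply σ_{F = 18}; surviving tuples: {(23, 18, 39)}
Apply σ_{D = 33}; surviving tuples: {(15, 18, 33)}
Set difference of the two operands is {(23, 18, 39)}.
Set union of the two operands is {(11, 36, 12), (19, 13, 37), (23, 18, 39), (34, 10, 23), (37, 21, 10), (5, 18, 29)}.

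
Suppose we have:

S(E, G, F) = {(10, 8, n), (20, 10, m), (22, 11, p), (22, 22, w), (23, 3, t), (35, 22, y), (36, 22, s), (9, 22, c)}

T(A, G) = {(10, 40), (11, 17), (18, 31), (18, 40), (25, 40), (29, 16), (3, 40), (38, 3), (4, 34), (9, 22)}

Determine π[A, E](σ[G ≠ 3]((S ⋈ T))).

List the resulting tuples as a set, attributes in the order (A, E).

{(9, 22), (9, 35), (9, 36), (9, 9)}

Joining S and T on G yields {(22, 22, w, 9), (23, 3, t, 38), (35, 22, y, 9), (36, 22, s, 9), (9, 22, c, 9)}.
σ[G ≠ 3]: keep tuples satisfying G ≠ 3 → {(22, 22, w, 9), (35, 22, y, 9), (36, 22, s, 9), (9, 22, c, 9)}
Projecting to A, E: {(9, 22), (9, 35), (9, 36), (9, 9)}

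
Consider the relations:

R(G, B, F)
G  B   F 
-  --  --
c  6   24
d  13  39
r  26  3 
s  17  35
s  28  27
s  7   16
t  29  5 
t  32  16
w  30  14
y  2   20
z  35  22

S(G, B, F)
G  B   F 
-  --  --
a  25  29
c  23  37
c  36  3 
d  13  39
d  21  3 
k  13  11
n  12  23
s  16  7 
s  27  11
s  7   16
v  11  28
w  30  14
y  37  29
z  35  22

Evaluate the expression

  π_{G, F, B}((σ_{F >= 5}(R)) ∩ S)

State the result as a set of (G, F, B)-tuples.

{(d, 39, 13), (s, 16, 7), (w, 14, 30), (z, 22, 35)}

Selection F >= 5: {(c, 6, 24), (d, 13, 39), (s, 17, 35), (s, 28, 27), (s, 7, 16), (t, 29, 5), (t, 32, 16), (w, 30, 14), (y, 2, 20), (z, 35, 22)}
Intersection: {(c, 6, 24), (d, 13, 39), (s, 17, 35), (s, 28, 27), (s, 7, 16), (t, 29, 5), (t, 32, 16), (w, 30, 14), (y, 2, 20), (z, 35, 22)} with {(a, 25, 29), (c, 23, 37), (c, 36, 3), (d, 13, 39), (d, 21, 3), (k, 13, 11), (n, 12, 23), (s, 16, 7), (s, 27, 11), (s, 7, 16), (v, 11, 28), (w, 30, 14), (y, 37, 29), (z, 35, 22)} → {(d, 13, 39), (s, 7, 16), (w, 30, 14), (z, 35, 22)}
π[G, F, B]: project onto (G, F, B) → {(d, 39, 13), (s, 16, 7), (w, 14, 30), (z, 22, 35)}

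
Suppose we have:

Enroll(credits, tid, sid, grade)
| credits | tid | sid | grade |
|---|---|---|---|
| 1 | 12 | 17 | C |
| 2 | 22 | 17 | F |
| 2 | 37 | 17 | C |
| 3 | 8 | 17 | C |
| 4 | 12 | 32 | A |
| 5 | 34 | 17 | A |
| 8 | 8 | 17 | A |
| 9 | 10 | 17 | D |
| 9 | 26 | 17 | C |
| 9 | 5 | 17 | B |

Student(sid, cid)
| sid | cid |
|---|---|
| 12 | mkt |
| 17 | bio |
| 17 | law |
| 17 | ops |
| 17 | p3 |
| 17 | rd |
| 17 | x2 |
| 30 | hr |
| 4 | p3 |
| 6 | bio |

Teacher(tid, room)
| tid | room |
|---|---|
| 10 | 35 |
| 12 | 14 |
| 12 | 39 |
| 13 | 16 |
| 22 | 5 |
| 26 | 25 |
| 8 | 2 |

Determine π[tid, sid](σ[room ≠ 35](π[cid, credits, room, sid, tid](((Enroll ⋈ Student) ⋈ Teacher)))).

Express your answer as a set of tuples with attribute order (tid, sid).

{(12, 17), (22, 17), (26, 17), (8, 17)}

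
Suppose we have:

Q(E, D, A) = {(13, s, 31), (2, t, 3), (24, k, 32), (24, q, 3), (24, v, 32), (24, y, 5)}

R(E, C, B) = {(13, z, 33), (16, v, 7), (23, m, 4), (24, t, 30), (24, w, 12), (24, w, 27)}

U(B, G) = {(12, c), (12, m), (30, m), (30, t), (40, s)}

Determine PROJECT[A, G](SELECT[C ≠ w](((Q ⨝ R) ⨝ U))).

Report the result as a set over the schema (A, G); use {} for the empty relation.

Q ⋈ R (natural join on E): {(13, s, 31, z, 33), (24, k, 32, t, 30), (24, k, 32, w, 12), (24, k, 32, w, 27), (24, q, 3, t, 30), (24, q, 3, w, 12), (24, q, 3, w, 27), (24, v, 32, t, 30), (24, v, 32, w, 12), (24, v, 32, w, 27), (24, y, 5, t, 30), (24, y, 5, w, 12), (24, y, 5, w, 27)}
(Q ⨝ R) ⋈ U (natural join on B): {(24, k, 32, t, 30, m), (24, k, 32, t, 30, t), (24, k, 32, w, 12, c), (24, k, 32, w, 12, m), (24, q, 3, t, 30, m), (24, q, 3, t, 30, t), (24, q, 3, w, 12, c), (24, q, 3, w, 12, m), (24, v, 32, t, 30, m), (24, v, 32, t, 30, t), (24, v, 32, w, 12, c), (24, v, 32, w, 12, m), (24, y, 5, t, 30, m), (24, y, 5, t, 30, t), (24, y, 5, w, 12, c), (24, y, 5, w, 12, m)}
Selection C ≠ w: {(24, k, 32, t, 30, m), (24, k, 32, t, 30, t), (24, q, 3, t, 30, m), (24, q, 3, t, 30, t), (24, v, 32, t, 30, m), (24, v, 32, t, 30, t), (24, y, 5, t, 30, m), (24, y, 5, t, 30, t)}
Projecting to A, G (2 duplicate(s) eliminated): {(3, m), (3, t), (32, m), (32, t), (5, m), (5, t)}

{(3, m), (3, t), (32, m), (32, t), (5, m), (5, t)}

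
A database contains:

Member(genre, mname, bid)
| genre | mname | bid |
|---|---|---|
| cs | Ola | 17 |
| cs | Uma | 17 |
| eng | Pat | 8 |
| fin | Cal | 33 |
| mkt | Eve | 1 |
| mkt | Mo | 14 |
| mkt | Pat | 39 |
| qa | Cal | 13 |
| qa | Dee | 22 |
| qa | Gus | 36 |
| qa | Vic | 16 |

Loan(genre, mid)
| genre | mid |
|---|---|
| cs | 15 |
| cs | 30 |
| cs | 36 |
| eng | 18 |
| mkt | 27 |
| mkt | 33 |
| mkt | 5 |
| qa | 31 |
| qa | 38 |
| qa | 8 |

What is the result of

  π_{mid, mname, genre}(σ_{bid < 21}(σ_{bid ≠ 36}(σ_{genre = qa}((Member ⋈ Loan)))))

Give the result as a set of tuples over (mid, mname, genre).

Joining Member and Loan on genre yields {(cs, Ola, 17, 15), (cs, Ola, 17, 30), (cs, Ola, 17, 36), (cs, Uma, 17, 15), (cs, Uma, 17, 30), (cs, Uma, 17, 36), (eng, Pat, 8, 18), (mkt, Eve, 1, 27), (mkt, Eve, 1, 33), (mkt, Eve, 1, 5), (mkt, Mo, 14, 27), (mkt, Mo, 14, 33), (mkt, Mo, 14, 5), (mkt, Pat, 39, 27), (mkt, Pat, 39, 33), (mkt, Pat, 39, 5), (qa, Cal, 13, 31), (qa, Cal, 13, 38), (qa, Cal, 13, 8), (qa, Dee, 22, 31), (qa, Dee, 22, 38), (qa, Dee, 22, 8), (qa, Gus, 36, 31), (qa, Gus, 36, 38), (qa, Gus, 36, 8), (qa, Vic, 16, 31), (qa, Vic, 16, 38), (qa, Vic, 16, 8)}.
Filtering on genre = qa leaves {(qa, Cal, 13, 31), (qa, Cal, 13, 38), (qa, Cal, 13, 8), (qa, Dee, 22, 31), (qa, Dee, 22, 38), (qa, Dee, 22, 8), (qa, Gus, 36, 31), (qa, Gus, 36, 38), (qa, Gus, 36, 8), (qa, Vic, 16, 31), (qa, Vic, 16, 38), (qa, Vic, 16, 8)}.
Filtering on bid ≠ 36 leaves {(qa, Cal, 13, 31), (qa, Cal, 13, 38), (qa, Cal, 13, 8), (qa, Dee, 22, 31), (qa, Dee, 22, 38), (qa, Dee, 22, 8), (qa, Vic, 16, 31), (qa, Vic, 16, 38), (qa, Vic, 16, 8)}.
Filtering on bid < 21 leaves {(qa, Cal, 13, 31), (qa, Cal, 13, 38), (qa, Cal, 13, 8), (qa, Vic, 16, 31), (qa, Vic, 16, 38), (qa, Vic, 16, 8)}.
π_{mid, mname, genre} gives {(31, Cal, qa), (31, Vic, qa), (38, Cal, qa), (38, Vic, qa), (8, Cal, qa), (8, Vic, qa)}.

{(31, Cal, qa), (31, Vic, qa), (38, Cal, qa), (38, Vic, qa), (8, Cal, qa), (8, Vic, qa)}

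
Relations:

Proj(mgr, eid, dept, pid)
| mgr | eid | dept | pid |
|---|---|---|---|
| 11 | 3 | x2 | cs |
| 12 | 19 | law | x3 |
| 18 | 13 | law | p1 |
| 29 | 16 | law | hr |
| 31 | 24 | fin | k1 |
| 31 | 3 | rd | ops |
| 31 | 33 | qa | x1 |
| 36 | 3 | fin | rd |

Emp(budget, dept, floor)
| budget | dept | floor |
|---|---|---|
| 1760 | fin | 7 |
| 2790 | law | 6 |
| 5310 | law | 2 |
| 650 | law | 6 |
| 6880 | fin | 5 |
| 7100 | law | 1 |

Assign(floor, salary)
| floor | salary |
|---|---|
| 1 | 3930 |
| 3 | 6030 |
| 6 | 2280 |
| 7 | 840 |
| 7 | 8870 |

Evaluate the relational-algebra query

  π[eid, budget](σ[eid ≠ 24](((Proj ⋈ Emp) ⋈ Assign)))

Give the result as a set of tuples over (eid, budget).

Natural join on dept: {(12, 19, law, x3, 2790, 6), (12, 19, law, x3, 5310, 2), (12, 19, law, x3, 650, 6), (12, 19, law, x3, 7100, 1), (18, 13, law, p1, 2790, 6), (18, 13, law, p1, 5310, 2), (18, 13, law, p1, 650, 6), (18, 13, law, p1, 7100, 1), (29, 16, law, hr, 2790, 6), (29, 16, law, hr, 5310, 2), (29, 16, law, hr, 650, 6), (29, 16, law, hr, 7100, 1), (31, 24, fin, k1, 1760, 7), (31, 24, fin, k1, 6880, 5), (36, 3, fin, rd, 1760, 7), (36, 3, fin, rd, 6880, 5)}
Natural join on floor: {(12, 19, law, x3, 2790, 6, 2280), (12, 19, law, x3, 650, 6, 2280), (12, 19, law, x3, 7100, 1, 3930), (18, 13, law, p1, 2790, 6, 2280), (18, 13, law, p1, 650, 6, 2280), (18, 13, law, p1, 7100, 1, 3930), (29, 16, law, hr, 2790, 6, 2280), (29, 16, law, hr, 650, 6, 2280), (29, 16, law, hr, 7100, 1, 3930), (31, 24, fin, k1, 1760, 7, 840), (31, 24, fin, k1, 1760, 7, 8870), (36, 3, fin, rd, 1760, 7, 840), (36, 3, fin, rd, 1760, 7, 8870)}
Apply σ_{eid ≠ 24}; surviving tuples: {(12, 19, law, x3, 2790, 6, 2280), (12, 19, law, x3, 650, 6, 2280), (12, 19, law, x3, 7100, 1, 3930), (18, 13, law, p1, 2790, 6, 2280), (18, 13, law, p1, 650, 6, 2280), (18, 13, law, p1, 7100, 1, 3930), (29, 16, law, hr, 2790, 6, 2280), (29, 16, law, hr, 650, 6, 2280), (29, 16, law, hr, 7100, 1, 3930), (36, 3, fin, rd, 1760, 7, 840), (36, 3, fin, rd, 1760, 7, 8870)}
Keep only column(s) eid, budget (1 duplicate(s) eliminated): {(13, 2790), (13, 650), (13, 7100), (16, 2790), (16, 650), (16, 7100), (19, 2790), (19, 650), (19, 7100), (3, 1760)}

{(13, 2790), (13, 650), (13, 7100), (16, 2790), (16, 650), (16, 7100), (19, 2790), (19, 650), (19, 7100), (3, 1760)}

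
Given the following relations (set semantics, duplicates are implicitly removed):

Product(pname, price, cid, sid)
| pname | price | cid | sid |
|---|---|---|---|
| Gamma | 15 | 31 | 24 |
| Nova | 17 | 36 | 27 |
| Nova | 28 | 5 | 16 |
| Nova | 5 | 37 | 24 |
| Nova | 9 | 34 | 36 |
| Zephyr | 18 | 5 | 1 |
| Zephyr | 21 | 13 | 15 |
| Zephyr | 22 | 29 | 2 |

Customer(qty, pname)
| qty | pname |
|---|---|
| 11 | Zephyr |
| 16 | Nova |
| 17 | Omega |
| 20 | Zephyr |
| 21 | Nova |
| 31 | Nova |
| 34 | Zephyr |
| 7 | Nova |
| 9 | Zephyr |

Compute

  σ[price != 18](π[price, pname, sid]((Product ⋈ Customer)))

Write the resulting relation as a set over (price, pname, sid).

{(17, Nova, 27), (21, Zephyr, 15), (22, Zephyr, 2), (28, Nova, 16), (5, Nova, 24), (9, Nova, 36)}

Natural join on pname: {(Nova, 17, 36, 27, 16), (Nova, 17, 36, 27, 21), (Nova, 17, 36, 27, 31), (Nova, 17, 36, 27, 7), (Nova, 28, 5, 16, 16), (Nova, 28, 5, 16, 21), (Nova, 28, 5, 16, 31), (Nova, 28, 5, 16, 7), (Nova, 5, 37, 24, 16), (Nova, 5, 37, 24, 21), (Nova, 5, 37, 24, 31), (Nova, 5, 37, 24, 7), (Nova, 9, 34, 36, 16), (Nova, 9, 34, 36, 21), (Nova, 9, 34, 36, 31), (Nova, 9, 34, 36, 7), (Zephyr, 18, 5, 1, 11), (Zephyr, 18, 5, 1, 20), (Zephyr, 18, 5, 1, 34), (Zephyr, 18, 5, 1, 9), (Zephyr, 21, 13, 15, 11), (Zephyr, 21, 13, 15, 20), (Zephyr, 21, 13, 15, 34), (Zephyr, 21, 13, 15, 9), (Zephyr, 22, 29, 2, 11), (Zephyr, 22, 29, 2, 20), (Zephyr, 22, 29, 2, 34), (Zephyr, 22, 29, 2, 9)}
π_{price, pname, sid} gives {(17, Nova, 27), (18, Zephyr, 1), (21, Zephyr, 15), (22, Zephyr, 2), (28, Nova, 16), (5, Nova, 24), (9, Nova, 36)} (21 duplicate(s) eliminated).
Apply σ_{price != 18}; surviving tuples: {(17, Nova, 27), (21, Zephyr, 15), (22, Zephyr, 2), (28, Nova, 16), (5, Nova, 24), (9, Nova, 36)}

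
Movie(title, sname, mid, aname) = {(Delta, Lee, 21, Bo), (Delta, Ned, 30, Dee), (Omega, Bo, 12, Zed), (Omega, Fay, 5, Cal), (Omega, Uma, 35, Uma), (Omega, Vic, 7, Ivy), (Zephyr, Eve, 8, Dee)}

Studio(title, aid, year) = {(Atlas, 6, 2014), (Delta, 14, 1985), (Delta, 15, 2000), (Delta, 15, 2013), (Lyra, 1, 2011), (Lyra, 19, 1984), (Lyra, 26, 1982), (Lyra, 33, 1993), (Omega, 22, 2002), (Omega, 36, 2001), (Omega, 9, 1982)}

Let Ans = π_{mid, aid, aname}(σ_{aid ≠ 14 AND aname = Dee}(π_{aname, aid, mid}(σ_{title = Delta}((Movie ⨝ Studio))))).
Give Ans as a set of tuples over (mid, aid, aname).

{(30, 15, Dee)}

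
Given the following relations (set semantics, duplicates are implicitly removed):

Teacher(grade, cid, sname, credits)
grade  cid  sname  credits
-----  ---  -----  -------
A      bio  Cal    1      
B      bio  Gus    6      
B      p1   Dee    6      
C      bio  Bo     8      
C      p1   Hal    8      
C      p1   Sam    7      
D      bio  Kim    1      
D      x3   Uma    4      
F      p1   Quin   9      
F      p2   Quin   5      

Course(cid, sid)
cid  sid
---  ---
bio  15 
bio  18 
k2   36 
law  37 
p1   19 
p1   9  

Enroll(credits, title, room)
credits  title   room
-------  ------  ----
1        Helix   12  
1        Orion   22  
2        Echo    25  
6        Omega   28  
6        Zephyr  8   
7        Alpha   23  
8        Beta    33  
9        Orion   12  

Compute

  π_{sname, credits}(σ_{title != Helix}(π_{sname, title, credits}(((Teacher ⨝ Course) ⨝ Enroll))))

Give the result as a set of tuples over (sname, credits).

Teacher ⋈ Course (natural join on cid): {(A, bio, Cal, 1, 15), (A, bio, Cal, 1, 18), (B, bio, Gus, 6, 15), (B, bio, Gus, 6, 18), (B, p1, Dee, 6, 19), (B, p1, Dee, 6, 9), (C, bio, Bo, 8, 15), (C, bio, Bo, 8, 18), (C, p1, Hal, 8, 19), (C, p1, Hal, 8, 9), (C, p1, Sam, 7, 19), (C, p1, Sam, 7, 9), (D, bio, Kim, 1, 15), (D, bio, Kim, 1, 18), (F, p1, Quin, 9, 19), (F, p1, Quin, 9, 9)}
(Teacher ⨝ Course) ⋈ Enroll (natural join on credits): {(A, bio, Cal, 1, 15, Helix, 12), (A, bio, Cal, 1, 15, Orion, 22), (A, bio, Cal, 1, 18, Helix, 12), (A, bio, Cal, 1, 18, Orion, 22), (B, bio, Gus, 6, 15, Omega, 28), (B, bio, Gus, 6, 15, Zephyr, 8), (B, bio, Gus, 6, 18, Omega, 28), (B, bio, Gus, 6, 18, Zephyr, 8), (B, p1, Dee, 6, 19, Omega, 28), (B, p1, Dee, 6, 19, Zephyr, 8), (B, p1, Dee, 6, 9, Omega, 28), (B, p1, Dee, 6, 9, Zephyr, 8), (C, bio, Bo, 8, 15, Beta, 33), (C, bio, Bo, 8, 18, Beta, 33), (C, p1, Hal, 8, 19, Beta, 33), (C, p1, Hal, 8, 9, Beta, 33), (C, p1, Sam, 7, 19, Alpha, 23), (C, p1, Sam, 7, 9, Alpha, 23), (D, bio, Kim, 1, 15, Helix, 12), (D, bio, Kim, 1, 15, Orion, 22), (D, bio, Kim, 1, 18, Helix, 12), (D, bio, Kim, 1, 18, Orion, 22), (F, p1, Quin, 9, 19, Orion, 12), (F, p1, Quin, 9, 9, Orion, 12)}
π_{sname, title, credits} gives {(Bo, Beta, 8), (Cal, Helix, 1), (Cal, Orion, 1), (Dee, Omega, 6), (Dee, Zephyr, 6), (Gus, Omega, 6), (Gus, Zephyr, 6), (Hal, Beta, 8), (Kim, Helix, 1), (Kim, Orion, 1), (Quin, Orion, 9), (Sam, Alpha, 7)} (12 duplicate(s) eliminated).
Apply σ_{title != Helix}; surviving tuples: {(Bo, Beta, 8), (Cal, Orion, 1), (Dee, Omega, 6), (Dee, Zephyr, 6), (Gus, Omega, 6), (Gus, Zephyr, 6), (Hal, Beta, 8), (Kim, Orion, 1), (Quin, Orion, 9), (Sam, Alpha, 7)}
π_{sname, credits} gives {(Bo, 8), (Cal, 1), (Dee, 6), (Gus, 6), (Hal, 8), (Kim, 1), (Quin, 9), (Sam, 7)} (2 duplicate(s) eliminated).

{(Bo, 8), (Cal, 1), (Dee, 6), (Gus, 6), (Hal, 8), (Kim, 1), (Quin, 9), (Sam, 7)}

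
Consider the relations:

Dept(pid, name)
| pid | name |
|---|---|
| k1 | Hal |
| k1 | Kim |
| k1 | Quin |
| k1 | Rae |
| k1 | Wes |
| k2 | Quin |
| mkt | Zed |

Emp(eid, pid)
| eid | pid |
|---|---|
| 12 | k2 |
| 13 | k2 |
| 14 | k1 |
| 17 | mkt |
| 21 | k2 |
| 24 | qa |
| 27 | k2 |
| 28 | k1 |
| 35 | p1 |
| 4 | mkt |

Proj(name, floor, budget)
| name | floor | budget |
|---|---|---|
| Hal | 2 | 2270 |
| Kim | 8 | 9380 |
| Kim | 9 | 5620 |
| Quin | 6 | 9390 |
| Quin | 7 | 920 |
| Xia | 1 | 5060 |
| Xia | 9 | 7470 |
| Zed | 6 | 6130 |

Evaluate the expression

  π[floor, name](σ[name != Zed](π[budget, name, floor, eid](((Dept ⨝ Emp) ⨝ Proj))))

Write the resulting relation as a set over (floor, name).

{(2, Hal), (6, Quin), (7, Quin), (8, Kim), (9, Kim)}

Natural join on pid: {(k1, Hal, 14), (k1, Hal, 28), (k1, Kim, 14), (k1, Kim, 28), (k1, Quin, 14), (k1, Quin, 28), (k1, Rae, 14), (k1, Rae, 28), (k1, Wes, 14), (k1, Wes, 28), (k2, Quin, 12), (k2, Quin, 13), (k2, Quin, 21), (k2, Quin, 27), (mkt, Zed, 17), (mkt, Zed, 4)}
Natural join on name: {(k1, Hal, 14, 2, 2270), (k1, Hal, 28, 2, 2270), (k1, Kim, 14, 8, 9380), (k1, Kim, 14, 9, 5620), (k1, Kim, 28, 8, 9380), (k1, Kim, 28, 9, 5620), (k1, Quin, 14, 6, 9390), (k1, Quin, 14, 7, 920), (k1, Quin, 28, 6, 9390), (k1, Quin, 28, 7, 920), (k2, Quin, 12, 6, 9390), (k2, Quin, 12, 7, 920), (k2, Quin, 13, 6, 9390), (k2, Quin, 13, 7, 920), (k2, Quin, 21, 6, 9390), (k2, Quin, 21, 7, 920), (k2, Quin, 27, 6, 9390), (k2, Quin, 27, 7, 920), (mkt, Zed, 17, 6, 6130), (mkt, Zed, 4, 6, 6130)}
Keep only column(s) budget, name, floor, eid: {(2270, Hal, 2, 14), (2270, Hal, 2, 28), (5620, Kim, 9, 14), (5620, Kim, 9, 28), (6130, Zed, 6, 17), (6130, Zed, 6, 4), (920, Quin, 7, 12), (920, Quin, 7, 13), (920, Quin, 7, 14), (920, Quin, 7, 21), (920, Quin, 7, 27), (920, Quin, 7, 28), (9380, Kim, 8, 14), (9380, Kim, 8, 28), (9390, Quin, 6, 12), (9390, Quin, 6, 13), (9390, Quin, 6, 14), (9390, Quin, 6, 21), (9390, Quin, 6, 27), (9390, Quin, 6, 28)}
Filtering on name != Zed leaves {(2270, Hal, 2, 14), (2270, Hal, 2, 28), (5620, Kim, 9, 14), (5620, Kim, 9, 28), (920, Quin, 7, 12), (920, Quin, 7, 13), (920, Quin, 7, 14), (920, Quin, 7, 21), (920, Quin, 7, 27), (920, Quin, 7, 28), (9380, Kim, 8, 14), (9380, Kim, 8, 28), (9390, Quin, 6, 12), (9390, Quin, 6, 13), (9390, Quin, 6, 14), (9390, Quin, 6, 21), (9390, Quin, 6, 27), (9390, Quin, 6, 28)}.
Keep only column(s) floor, name (13 duplicate(s) eliminated): {(2, Hal), (6, Quin), (7, Quin), (8, Kim), (9, Kim)}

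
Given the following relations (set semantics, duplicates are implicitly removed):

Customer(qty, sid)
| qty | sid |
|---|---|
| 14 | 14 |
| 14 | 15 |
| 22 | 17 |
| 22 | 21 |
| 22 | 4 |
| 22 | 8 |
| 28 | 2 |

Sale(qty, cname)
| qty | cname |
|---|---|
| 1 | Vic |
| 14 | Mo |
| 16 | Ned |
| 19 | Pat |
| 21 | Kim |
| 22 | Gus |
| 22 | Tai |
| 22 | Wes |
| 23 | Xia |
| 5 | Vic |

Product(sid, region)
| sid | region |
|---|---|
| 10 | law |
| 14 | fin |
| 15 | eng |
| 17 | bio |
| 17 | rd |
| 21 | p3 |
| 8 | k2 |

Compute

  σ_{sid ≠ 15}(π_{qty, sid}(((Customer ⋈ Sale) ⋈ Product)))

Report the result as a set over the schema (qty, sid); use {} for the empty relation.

Joining Customer and Sale on qty yields {(14, 14, Mo), (14, 15, Mo), (22, 17, Gus), (22, 17, Tai), (22, 17, Wes), (22, 21, Gus), (22, 21, Tai), (22, 21, Wes), (22, 4, Gus), (22, 4, Tai), (22, 4, Wes), (22, 8, Gus), (22, 8, Tai), (22, 8, Wes)}.
Joining (Customer ⋈ Sale) and Product on sid yields {(14, 14, Mo, fin), (14, 15, Mo, eng), (22, 17, Gus, bio), (22, 17, Gus, rd), (22, 17, Tai, bio), (22, 17, Tai, rd), (22, 17, Wes, bio), (22, 17, Wes, rd), (22, 21, Gus, p3), (22, 21, Tai, p3), (22, 21, Wes, p3), (22, 8, Gus, k2), (22, 8, Tai, k2), (22, 8, Wes, k2)}.
Projecting to qty, sid (9 duplicate(s) eliminated): {(14, 14), (14, 15), (22, 17), (22, 21), (22, 8)}
Apply σ_{sid ≠ 15}; surviving tuples: {(14, 14), (22, 17), (22, 21), (22, 8)}

{(14, 14), (22, 17), (22, 21), (22, 8)}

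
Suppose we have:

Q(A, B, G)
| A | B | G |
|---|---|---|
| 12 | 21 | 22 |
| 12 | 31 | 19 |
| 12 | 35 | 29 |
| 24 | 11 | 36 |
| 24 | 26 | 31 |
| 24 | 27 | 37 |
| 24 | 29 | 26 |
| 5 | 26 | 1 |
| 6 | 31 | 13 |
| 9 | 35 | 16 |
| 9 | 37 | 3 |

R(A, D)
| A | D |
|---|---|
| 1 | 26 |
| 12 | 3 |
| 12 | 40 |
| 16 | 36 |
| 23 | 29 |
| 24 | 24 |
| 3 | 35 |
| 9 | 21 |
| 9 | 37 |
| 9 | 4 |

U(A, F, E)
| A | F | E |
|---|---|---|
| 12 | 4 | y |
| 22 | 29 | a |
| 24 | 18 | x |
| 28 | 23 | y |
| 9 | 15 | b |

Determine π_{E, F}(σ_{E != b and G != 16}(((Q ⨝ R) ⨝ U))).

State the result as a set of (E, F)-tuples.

{(x, 18), (y, 4)}

Natural join on A: {(12, 21, 22, 3), (12, 21, 22, 40), (12, 31, 19, 3), (12, 31, 19, 40), (12, 35, 29, 3), (12, 35, 29, 40), (24, 11, 36, 24), (24, 26, 31, 24), (24, 27, 37, 24), (24, 29, 26, 24), (9, 35, 16, 21), (9, 35, 16, 37), (9, 35, 16, 4), (9, 37, 3, 21), (9, 37, 3, 37), (9, 37, 3, 4)}
Natural join on A: {(12, 21, 22, 3, 4, y), (12, 21, 22, 40, 4, y), (12, 31, 19, 3, 4, y), (12, 31, 19, 40, 4, y), (12, 35, 29, 3, 4, y), (12, 35, 29, 40, 4, y), (24, 11, 36, 24, 18, x), (24, 26, 31, 24, 18, x), (24, 27, 37, 24, 18, x), (24, 29, 26, 24, 18, x), (9, 35, 16, 21, 15, b), (9, 35, 16, 37, 15, b), (9, 35, 16, 4, 15, b), (9, 37, 3, 21, 15, b), (9, 37, 3, 37, 15, b), (9, 37, 3, 4, 15, b)}
σ[E != b and G != 16]: keep tuples satisfying E != b and G != 16 → {(12, 21, 22, 3, 4, y), (12, 21, 22, 40, 4, y), (12, 31, 19, 3, 4, y), (12, 31, 19, 40, 4, y), (12, 35, 29, 3, 4, y), (12, 35, 29, 40, 4, y), (24, 11, 36, 24, 18, x), (24, 26, 31, 24, 18, x), (24, 27, 37, 24, 18, x), (24, 29, 26, 24, 18, x)}
π_{E, F} gives {(x, 18), (y, 4)} (8 duplicate(s) eliminated).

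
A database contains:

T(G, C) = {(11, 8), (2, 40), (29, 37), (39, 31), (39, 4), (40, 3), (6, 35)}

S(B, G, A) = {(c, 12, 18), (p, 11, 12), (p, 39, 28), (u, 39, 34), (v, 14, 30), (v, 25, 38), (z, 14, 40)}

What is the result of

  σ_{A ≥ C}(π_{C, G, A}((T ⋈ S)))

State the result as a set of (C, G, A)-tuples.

{(31, 39, 34), (4, 39, 28), (4, 39, 34), (8, 11, 12)}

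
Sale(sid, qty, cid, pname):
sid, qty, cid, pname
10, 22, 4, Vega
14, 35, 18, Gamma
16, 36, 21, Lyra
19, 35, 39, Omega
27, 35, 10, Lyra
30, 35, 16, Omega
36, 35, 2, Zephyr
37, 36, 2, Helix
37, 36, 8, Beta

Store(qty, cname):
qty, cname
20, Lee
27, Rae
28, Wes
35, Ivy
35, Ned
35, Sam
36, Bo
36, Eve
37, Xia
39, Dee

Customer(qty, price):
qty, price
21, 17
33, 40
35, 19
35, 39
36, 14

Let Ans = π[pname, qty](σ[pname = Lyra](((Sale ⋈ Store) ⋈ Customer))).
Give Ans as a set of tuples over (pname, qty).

Sale ⋈ Store (natural join on qty): {(14, 35, 18, Gamma, Ivy), (14, 35, 18, Gamma, Ned), (14, 35, 18, Gamma, Sam), (16, 36, 21, Lyra, Bo), (16, 36, 21, Lyra, Eve), (19, 35, 39, Omega, Ivy), (19, 35, 39, Omega, Ned), (19, 35, 39, Omega, Sam), (27, 35, 10, Lyra, Ivy), (27, 35, 10, Lyra, Ned), (27, 35, 10, Lyra, Sam), (30, 35, 16, Omega, Ivy), (30, 35, 16, Omega, Ned), (30, 35, 16, Omega, Sam), (36, 35, 2, Zephyr, Ivy), (36, 35, 2, Zephyr, Ned), (36, 35, 2, Zephyr, Sam), (37, 36, 2, Helix, Bo), (37, 36, 2, Helix, Eve), (37, 36, 8, Beta, Bo), (37, 36, 8, Beta, Eve)}
(Sale ⋈ Store) ⋈ Customer (natural join on qty): {(14, 35, 18, Gamma, Ivy, 19), (14, 35, 18, Gamma, Ivy, 39), (14, 35, 18, Gamma, Ned, 19), (14, 35, 18, Gamma, Ned, 39), (14, 35, 18, Gamma, Sam, 19), (14, 35, 18, Gamma, Sam, 39), (16, 36, 21, Lyra, Bo, 14), (16, 36, 21, Lyra, Eve, 14), (19, 35, 39, Omega, Ivy, 19), (19, 35, 39, Omega, Ivy, 39), (19, 35, 39, Omega, Ned, 19), (19, 35, 39, Omega, Ned, 39), (19, 35, 39, Omega, Sam, 19), (19, 35, 39, Omega, Sam, 39), (27, 35, 10, Lyra, Ivy, 19), (27, 35, 10, Lyra, Ivy, 39), (27, 35, 10, Lyra, Ned, 19), (27, 35, 10, Lyra, Ned, 39), (27, 35, 10, Lyra, Sam, 19), (27, 35, 10, Lyra, Sam, 39), (30, 35, 16, Omega, Ivy, 19), (30, 35, 16, Omega, Ivy, 39), (30, 35, 16, Omega, Ned, 19), (30, 35, 16, Omega, Ned, 39), (30, 35, 16, Omega, Sam, 19), (30, 35, 16, Omega, Sam, 39), (36, 35, 2, Zephyr, Ivy, 19), (36, 35, 2, Zephyr, Ivy, 39), (36, 35, 2, Zephyr, Ned, 19), (36, 35, 2, Zephyr, Ned, 39), (36, 35, 2, Zephyr, Sam, 19), (36, 35, 2, Zephyr, Sam, 39), (37, 36, 2, Helix, Bo, 14), (37, 36, 2, Helix, Eve, 14), (37, 36, 8, Beta, Bo, 14), (37, 36, 8, Beta, Eve, 14)}
Filtering on pname = Lyra leaves {(16, 36, 21, Lyra, Bo, 14), (16, 36, 21, Lyra, Eve, 14), (27, 35, 10, Lyra, Ivy, 19), (27, 35, 10, Lyra, Ivy, 39), (27, 35, 10, Lyra, Ned, 19), (27, 35, 10, Lyra, Ned, 39), (27, 35, 10, Lyra, Sam, 19), (27, 35, 10, Lyra, Sam, 39)}.
π[pname, qty]: project onto (pname, qty) (6 duplicate(s) eliminated) → {(Lyra, 35), (Lyra, 36)}

{(Lyra, 35), (Lyra, 36)}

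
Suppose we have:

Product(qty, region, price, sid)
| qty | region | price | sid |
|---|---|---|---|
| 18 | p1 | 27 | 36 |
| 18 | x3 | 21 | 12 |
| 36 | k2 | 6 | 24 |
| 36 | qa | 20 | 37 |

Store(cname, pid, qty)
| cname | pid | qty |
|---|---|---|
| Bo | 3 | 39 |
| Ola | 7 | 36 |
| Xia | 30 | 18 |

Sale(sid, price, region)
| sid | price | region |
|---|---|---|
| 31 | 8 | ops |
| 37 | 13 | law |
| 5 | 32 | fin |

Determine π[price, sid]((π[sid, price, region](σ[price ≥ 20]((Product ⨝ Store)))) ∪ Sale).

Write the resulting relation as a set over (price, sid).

{(13, 37), (20, 37), (21, 12), (27, 36), (32, 5), (8, 31)}

Product ⋈ Store (natural join on qty): {(18, p1, 27, 36, Xia, 30), (18, x3, 21, 12, Xia, 30), (36, k2, 6, 24, Ola, 7), (36, qa, 20, 37, Ola, 7)}
Apply σ_{price ≥ 20}; surviving tuples: {(18, p1, 27, 36, Xia, 30), (18, x3, 21, 12, Xia, 30), (36, qa, 20, 37, Ola, 7)}
π_{sid, price, region} gives {(12, 21, x3), (36, 27, p1), (37, 20, qa)}.
Set union of the two operands is {(12, 21, x3), (31, 8, ops), (36, 27, p1), (37, 13, law), (37, 20, qa), (5, 32, fin)}.
π_{price, sid} gives {(13, 37), (20, 37), (21, 12), (27, 36), (32, 5), (8, 31)}.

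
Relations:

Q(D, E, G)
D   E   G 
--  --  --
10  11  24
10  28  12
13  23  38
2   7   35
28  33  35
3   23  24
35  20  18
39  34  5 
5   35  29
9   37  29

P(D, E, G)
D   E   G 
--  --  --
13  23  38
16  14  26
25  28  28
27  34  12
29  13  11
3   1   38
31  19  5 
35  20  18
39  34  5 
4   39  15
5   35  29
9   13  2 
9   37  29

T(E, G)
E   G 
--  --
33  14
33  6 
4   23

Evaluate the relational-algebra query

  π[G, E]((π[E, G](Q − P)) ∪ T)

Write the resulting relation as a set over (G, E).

{(12, 28), (14, 33), (23, 4), (24, 11), (24, 23), (35, 33), (35, 7), (6, 33)}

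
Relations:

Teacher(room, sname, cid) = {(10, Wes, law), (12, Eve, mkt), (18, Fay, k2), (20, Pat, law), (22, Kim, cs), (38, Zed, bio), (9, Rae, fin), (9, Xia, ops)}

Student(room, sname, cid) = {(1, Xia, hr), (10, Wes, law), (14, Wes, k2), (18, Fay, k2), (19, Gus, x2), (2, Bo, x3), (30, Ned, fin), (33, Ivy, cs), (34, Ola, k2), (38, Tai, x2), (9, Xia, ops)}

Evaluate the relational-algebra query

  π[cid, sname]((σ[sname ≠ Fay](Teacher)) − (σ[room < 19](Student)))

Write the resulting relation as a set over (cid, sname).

{(bio, Zed), (cs, Kim), (fin, Rae), (law, Pat), (mkt, Eve)}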